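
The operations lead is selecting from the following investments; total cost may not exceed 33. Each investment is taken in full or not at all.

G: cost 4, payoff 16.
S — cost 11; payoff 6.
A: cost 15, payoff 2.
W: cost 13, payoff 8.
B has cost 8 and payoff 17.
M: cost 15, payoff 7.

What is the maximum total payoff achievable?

This is an integer program with binary decision variables.
G + W + B: cost 4 + 13 + 8 = 25 ≤ 33, payoff 16 + 8 + 17 = 41.
G + B + M: cost 4 + 8 + 15 = 27 ≤ 33, payoff 16 + 17 + 7 = 40.
G + S + B: cost 4 + 11 + 8 = 23 ≤ 33, payoff 16 + 6 + 17 = 39.
Best is G, W, and B with total payoff 41.

41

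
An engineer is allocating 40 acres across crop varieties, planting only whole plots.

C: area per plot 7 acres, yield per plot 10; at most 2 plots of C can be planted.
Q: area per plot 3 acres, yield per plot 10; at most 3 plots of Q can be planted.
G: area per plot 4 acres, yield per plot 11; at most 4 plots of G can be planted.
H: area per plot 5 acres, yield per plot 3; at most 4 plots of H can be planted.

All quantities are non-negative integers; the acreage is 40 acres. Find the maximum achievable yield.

This is a bounded integer knapsack.
2×C, 3×Q, and 4×G: area 39 ≤ 40, yield 2·10 + 3·10 + 4·11 = 94.
1×C, 3×Q, 4×G, and 1×H: area 37 ≤ 40, yield 1·10 + 3·10 + 4·11 + 1·3 = 87.
Best is 94.

94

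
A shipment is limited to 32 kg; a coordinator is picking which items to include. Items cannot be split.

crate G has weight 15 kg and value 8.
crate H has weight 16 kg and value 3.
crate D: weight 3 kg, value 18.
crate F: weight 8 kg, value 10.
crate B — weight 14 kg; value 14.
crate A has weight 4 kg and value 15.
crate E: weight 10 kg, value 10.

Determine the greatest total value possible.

57

Allowing fractional choices, the relaxed optimum would be about 60.0, but items are indivisible.
crate D + crate F + crate B + crate A: weight 3 + 8 + 14 + 4 = 29 ≤ 32, value 18 + 10 + 14 + 15 = 57.
crate D + crate B + crate A + crate E: weight 3 + 14 + 4 + 10 = 31 ≤ 32, value 18 + 14 + 15 + 10 = 57.
The maximum value is 57; one optimal choice is crate D, crate F, crate B, and crate A.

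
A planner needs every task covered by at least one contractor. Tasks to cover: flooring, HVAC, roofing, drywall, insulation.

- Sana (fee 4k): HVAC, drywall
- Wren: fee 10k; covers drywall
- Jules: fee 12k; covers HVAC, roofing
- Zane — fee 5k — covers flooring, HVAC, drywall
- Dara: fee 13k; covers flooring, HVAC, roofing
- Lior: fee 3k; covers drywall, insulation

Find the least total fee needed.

The greedy cost-per-new-task heuristic would pick Lior, Zane, and Jules for 20, but a cheaper cover exists.
Choose Dara and Lior: together they cover flooring, HVAC, roofing, drywall, insulation — every task.
Total fee: 13 + 3 = 16.
No cover costs less than 16.

16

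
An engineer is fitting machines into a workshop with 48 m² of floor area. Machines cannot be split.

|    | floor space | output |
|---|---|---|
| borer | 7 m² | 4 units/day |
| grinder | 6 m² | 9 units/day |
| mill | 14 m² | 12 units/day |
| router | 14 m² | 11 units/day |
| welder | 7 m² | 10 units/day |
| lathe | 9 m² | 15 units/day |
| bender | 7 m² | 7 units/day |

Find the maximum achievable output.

grinder + router + welder + lathe + bender: floor space 6 + 14 + 7 + 9 + 7 = 43 ≤ 48, output 9 + 11 + 10 + 15 + 7 = 52.
borer + grinder + mill + welder + lathe: floor space 7 + 6 + 14 + 7 + 9 = 43 ≤ 48, output 4 + 9 + 12 + 10 + 15 = 50.
grinder + mill + welder + lathe + bender: floor space 6 + 14 + 7 + 9 + 7 = 43 ≤ 48, output 9 + 12 + 10 + 15 + 7 = 53.
Best is grinder, mill, welder, lathe, and bender with total output 53.

53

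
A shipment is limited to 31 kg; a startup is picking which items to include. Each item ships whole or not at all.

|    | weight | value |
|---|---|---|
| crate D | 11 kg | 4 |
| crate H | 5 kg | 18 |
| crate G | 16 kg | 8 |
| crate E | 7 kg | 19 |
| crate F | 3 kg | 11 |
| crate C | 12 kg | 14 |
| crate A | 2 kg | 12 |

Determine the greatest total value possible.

74

Treat it as a binary knapsack problem.
crate H + crate E + crate C + crate A: weight 5 + 7 + 12 + 2 = 26 ≤ 31, value 18 + 19 + 14 + 12 = 63.
crate H + crate E + crate F + crate C + crate A: weight 5 + 7 + 3 + 12 + 2 = 29 ≤ 31, value 18 + 19 + 11 + 14 + 12 = 74.
crate D + crate H + crate E + crate F + crate A: weight 11 + 5 + 7 + 3 + 2 = 28 ≤ 31, value 4 + 18 + 19 + 11 + 12 = 64.
Best is crate H, crate E, crate F, crate C, and crate A with total value 74.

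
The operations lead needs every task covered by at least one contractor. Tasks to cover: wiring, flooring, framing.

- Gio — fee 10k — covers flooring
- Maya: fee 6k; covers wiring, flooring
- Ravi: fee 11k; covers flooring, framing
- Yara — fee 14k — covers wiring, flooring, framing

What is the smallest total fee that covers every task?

14

This is an integer covering problem.
The greedy cost-per-new-task heuristic would pick Maya and Ravi for 17, but a cheaper cover exists.
Yara alone covers wiring, flooring, framing — every task.
Total fee: 14.
No cover costs less than 14.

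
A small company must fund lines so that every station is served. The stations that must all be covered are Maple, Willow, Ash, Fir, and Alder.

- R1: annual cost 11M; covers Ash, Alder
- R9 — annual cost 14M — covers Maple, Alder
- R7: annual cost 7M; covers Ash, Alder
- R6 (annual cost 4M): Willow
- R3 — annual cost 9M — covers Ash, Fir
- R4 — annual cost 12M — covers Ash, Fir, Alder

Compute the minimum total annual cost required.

27

This is a weighted set-cover instance.
The greedy cost-per-new-station heuristic would pick R7, R6, R3, and R9 for 34, but a cheaper cover exists.
Choose R9, R6, and R3: together they cover Maple, Willow, Ash, Fir, Alder — every station.
Total annual cost: 14 + 4 + 9 = 27.
No cover costs less than 27.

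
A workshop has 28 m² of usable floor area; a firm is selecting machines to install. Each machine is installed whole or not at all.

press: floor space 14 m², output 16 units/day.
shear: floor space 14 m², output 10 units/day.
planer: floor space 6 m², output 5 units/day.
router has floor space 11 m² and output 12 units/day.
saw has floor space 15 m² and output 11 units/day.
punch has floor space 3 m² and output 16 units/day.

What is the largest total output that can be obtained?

This is a 0-1 knapsack instance.
shear + router + punch: floor space 14 + 11 + 3 = 28 ≤ 28, output 10 + 12 + 16 = 38.
press + planer + punch: floor space 14 + 6 + 3 = 23 ≤ 28, output 16 + 5 + 16 = 37.
press + router + punch: floor space 14 + 11 + 3 = 28 ≤ 28, output 16 + 12 + 16 = 44.
Best is press, router, and punch with total output 44.

44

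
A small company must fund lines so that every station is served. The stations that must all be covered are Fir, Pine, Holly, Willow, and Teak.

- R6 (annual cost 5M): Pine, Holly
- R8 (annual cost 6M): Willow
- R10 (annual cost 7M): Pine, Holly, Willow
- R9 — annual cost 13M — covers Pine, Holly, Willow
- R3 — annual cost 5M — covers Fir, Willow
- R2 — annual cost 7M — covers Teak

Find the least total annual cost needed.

The greedy cost-per-new-station heuristic would pick R10, R3, and R2 for 19, but a cheaper cover exists.
Choose R6, R3, and R2: together they cover Fir, Pine, Holly, Willow, Teak — every station.
Total annual cost: 5 + 5 + 7 = 17.
No cover costs less than 17.

17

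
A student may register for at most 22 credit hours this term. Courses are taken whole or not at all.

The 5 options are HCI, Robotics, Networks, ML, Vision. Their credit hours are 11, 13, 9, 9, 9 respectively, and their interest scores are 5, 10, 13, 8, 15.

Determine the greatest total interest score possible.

28

Take Networks and Vision: credit hours 9 + 9 = 18 ≤ 22, interest score 13 + 15 = 28.
No other feasible combination does better.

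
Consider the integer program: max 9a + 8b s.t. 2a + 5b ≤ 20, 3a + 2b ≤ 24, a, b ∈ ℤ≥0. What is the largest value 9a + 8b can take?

72

(a,b)=(8,0) is feasible, giving 72.
(a,b)=(7,1) is feasible, giving 71.
(a,b)=(7,0) is feasible, giving 63.
No feasible integer point exceeds 72.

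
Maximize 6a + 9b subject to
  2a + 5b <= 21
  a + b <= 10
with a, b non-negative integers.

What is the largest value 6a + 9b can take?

(a,b)=(10,0): 2·10+5·0=20≤21, 1·10+1·0=10≤10, objective 60.
(a,b)=(8,1): 2·8+5·1=21≤21, 1·8+1·1=9≤10, objective 57.
(a,b)=(9,0): 2·9+5·0=18≤21, 1·9+1·0=9≤10, objective 54.
No feasible integer point exceeds 60.

60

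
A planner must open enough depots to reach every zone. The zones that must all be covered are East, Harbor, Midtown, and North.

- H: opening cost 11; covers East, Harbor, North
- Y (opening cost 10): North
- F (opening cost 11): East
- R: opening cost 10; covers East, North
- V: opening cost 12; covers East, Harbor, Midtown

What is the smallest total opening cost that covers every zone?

The greedy cost-per-new-zone heuristic would pick H and V for 23, but a cheaper cover exists.
Choose Y and V: together they cover East, Harbor, Midtown, North — every zone.
Total opening cost: 10 + 12 = 22.
No cover costs less than 22.

22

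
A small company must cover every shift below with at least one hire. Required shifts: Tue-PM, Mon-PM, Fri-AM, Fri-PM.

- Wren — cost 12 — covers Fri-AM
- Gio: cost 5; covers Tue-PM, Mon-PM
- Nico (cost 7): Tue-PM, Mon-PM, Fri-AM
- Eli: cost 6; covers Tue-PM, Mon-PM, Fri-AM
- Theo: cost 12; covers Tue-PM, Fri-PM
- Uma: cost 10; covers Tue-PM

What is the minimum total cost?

18

This is an integer covering problem.
Choose Eli and Theo: together they cover Tue-PM, Mon-PM, Fri-AM, Fri-PM — every shift.
Total cost: 6 + 12 = 18.
No cover costs less than 18.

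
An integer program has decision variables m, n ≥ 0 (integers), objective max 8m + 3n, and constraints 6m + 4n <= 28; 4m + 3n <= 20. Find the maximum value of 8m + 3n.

35

Relaxing integrality, the LP optimum is 37.33 at (m,n) = (4.67, 0), which is not an integer point.
(m,n)=(4,1) is feasible, giving 35.
(m,n)=(4,0) is feasible, giving 32.
(m,n)=(3,2) is feasible, giving 30.
(m,n)=(3,1) is feasible, giving 27.
The best lattice point is (4,1), giving 35.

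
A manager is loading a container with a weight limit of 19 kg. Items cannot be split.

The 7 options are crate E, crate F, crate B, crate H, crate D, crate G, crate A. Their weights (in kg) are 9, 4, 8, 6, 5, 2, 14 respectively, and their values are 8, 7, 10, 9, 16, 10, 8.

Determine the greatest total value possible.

Take crate F, crate B, crate D, and crate G: weight 4 + 8 + 5 + 2 = 19 ≤ 19, value 7 + 10 + 16 + 10 = 43.
No other feasible combination does better.

43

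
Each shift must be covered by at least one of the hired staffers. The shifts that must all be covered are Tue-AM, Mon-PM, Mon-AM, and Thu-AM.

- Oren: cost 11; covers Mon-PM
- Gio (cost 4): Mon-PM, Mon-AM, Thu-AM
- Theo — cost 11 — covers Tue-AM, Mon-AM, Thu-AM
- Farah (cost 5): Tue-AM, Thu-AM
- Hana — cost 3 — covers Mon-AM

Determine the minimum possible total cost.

9

Choose Gio and Farah: together they cover Tue-AM, Mon-PM, Mon-AM, Thu-AM — every shift.
Total cost: 4 + 5 = 9.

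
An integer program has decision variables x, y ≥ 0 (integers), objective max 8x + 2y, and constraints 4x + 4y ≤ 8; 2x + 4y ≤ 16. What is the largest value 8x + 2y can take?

(x,y)=(2,0): 4·2+4·0=8≤8, 2·2+4·0=4≤16, objective 16.
(x,y)=(1,1): 4·1+4·1=8≤8, 2·1+4·1=6≤16, objective 10.
The best lattice point is (2,0), giving 16.

16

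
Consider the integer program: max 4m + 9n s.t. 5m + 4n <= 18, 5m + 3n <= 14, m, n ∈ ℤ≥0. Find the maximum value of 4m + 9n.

Relaxing integrality, the LP optimum is 40.50 at (m,n) = (0, 4.5), which is not an integer point.
(m,n)=(0,4): 5·0+4·4=16≤18, 5·0+3·4=12≤14, objective 36.
(m,n)=(1,3): 5·1+4·3=17≤18, 5·1+3·3=14≤14, objective 31.
(m,n)=(0,3): 5·0+4·3=12≤18, 5·0+3·3=9≤14, objective 27.
The best lattice point is (0,4), giving 36.

36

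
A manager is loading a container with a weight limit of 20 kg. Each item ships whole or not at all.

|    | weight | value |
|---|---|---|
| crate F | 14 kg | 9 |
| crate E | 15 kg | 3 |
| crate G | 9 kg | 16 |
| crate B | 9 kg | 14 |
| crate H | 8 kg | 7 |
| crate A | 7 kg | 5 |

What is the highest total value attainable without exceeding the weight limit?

30

This is an integer program with binary decision variables.
Allowing fractional choices, the relaxed optimum would be about 31.8, but items are indivisible.
crate G + crate H: weight 9 + 8 = 17 ≤ 20, value 16 + 7 = 23.
crate G + crate B: weight 9 + 9 = 18 ≤ 20, value 16 + 14 = 30.
crate G + crate A: weight 9 + 7 = 16 ≤ 20, value 16 + 5 = 21.
Best is crate G and crate B with total value 30.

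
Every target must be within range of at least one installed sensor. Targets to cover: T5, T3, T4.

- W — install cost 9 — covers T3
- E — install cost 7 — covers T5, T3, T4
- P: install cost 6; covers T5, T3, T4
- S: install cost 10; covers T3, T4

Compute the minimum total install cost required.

P alone covers T5, T3, T4 — every target.
Total install cost: 6.
No cover costs less than 6.

6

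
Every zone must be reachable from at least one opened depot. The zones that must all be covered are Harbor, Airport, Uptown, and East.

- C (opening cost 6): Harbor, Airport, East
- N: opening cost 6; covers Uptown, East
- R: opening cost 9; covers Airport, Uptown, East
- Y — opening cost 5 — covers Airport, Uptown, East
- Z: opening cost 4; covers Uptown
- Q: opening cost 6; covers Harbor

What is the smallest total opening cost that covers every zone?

10

The greedy cost-per-new-zone heuristic would pick Y and C for 11, but a cheaper cover exists.
Choose C and Z: together they cover Harbor, Airport, Uptown, East — every zone.
Total opening cost: 6 + 4 = 10.
No cover costs less than 10.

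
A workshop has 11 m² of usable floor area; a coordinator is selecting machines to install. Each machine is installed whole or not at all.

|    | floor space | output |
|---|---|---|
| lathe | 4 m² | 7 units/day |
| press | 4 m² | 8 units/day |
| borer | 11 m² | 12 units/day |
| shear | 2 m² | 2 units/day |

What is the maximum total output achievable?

17

Allowing fractional choices, the relaxed optimum would be about 18.3, but machines are indivisible.
lathe + press + shear: floor space 4 + 4 + 2 = 10 ≤ 11, output 7 + 8 + 2 = 17.
lathe + press: floor space 4 + 4 = 8 ≤ 11, output 7 + 8 = 15.
borer: floor space 11 ≤ 11, output 12.
Best is lathe, press, and shear with total output 17.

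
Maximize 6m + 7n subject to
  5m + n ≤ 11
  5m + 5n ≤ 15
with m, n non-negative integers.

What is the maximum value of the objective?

21

(m,n)=(0,3): 5·0+1·3=3≤11, 5·0+5·3=15≤15, objective 21.
(m,n)=(1,2): 5·1+1·2=7≤11, 5·1+5·2=15≤15, objective 20.
(m,n)=(0,2): 5·0+1·2=2≤11, 5·0+5·2=10≤15, objective 14.
No feasible integer point exceeds 21.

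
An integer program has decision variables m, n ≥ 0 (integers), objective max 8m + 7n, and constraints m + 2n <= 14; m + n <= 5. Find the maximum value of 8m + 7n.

40

(m,n)=(5,0) is feasible, giving 40.
(m,n)=(4,1) is feasible, giving 39.
(m,n)=(4,0) is feasible, giving 32.
The best lattice point is (5,0), giving 40.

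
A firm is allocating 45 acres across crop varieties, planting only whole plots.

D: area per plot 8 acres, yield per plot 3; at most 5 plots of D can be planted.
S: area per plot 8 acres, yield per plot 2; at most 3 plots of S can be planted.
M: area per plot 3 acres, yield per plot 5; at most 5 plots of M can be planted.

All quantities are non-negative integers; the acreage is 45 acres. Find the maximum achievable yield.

34

M has the best ratio (5/3); taking only M gives at most 5×5 = 25 (stopped by the supply cap of 5).
Mixing does better — 3×D and 5×M: area 39 ≤ 45, yield 3·3 + 5·5 = 34.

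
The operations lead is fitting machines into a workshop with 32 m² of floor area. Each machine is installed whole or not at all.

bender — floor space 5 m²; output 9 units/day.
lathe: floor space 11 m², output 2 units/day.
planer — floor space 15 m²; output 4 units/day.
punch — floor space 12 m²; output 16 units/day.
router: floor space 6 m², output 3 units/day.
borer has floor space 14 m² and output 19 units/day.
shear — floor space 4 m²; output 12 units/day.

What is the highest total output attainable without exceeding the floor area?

47

punch + borer + shear: floor space 12 + 14 + 4 = 30 ≤ 32, output 16 + 19 + 12 = 47.
bender + punch + borer: floor space 5 + 12 + 14 = 31 ≤ 32, output 9 + 16 + 19 = 44.
bender + router + borer + shear: floor space 5 + 6 + 14 + 4 = 29 ≤ 32, output 9 + 3 + 19 + 12 = 43.
Best is punch, borer, and shear with total output 47.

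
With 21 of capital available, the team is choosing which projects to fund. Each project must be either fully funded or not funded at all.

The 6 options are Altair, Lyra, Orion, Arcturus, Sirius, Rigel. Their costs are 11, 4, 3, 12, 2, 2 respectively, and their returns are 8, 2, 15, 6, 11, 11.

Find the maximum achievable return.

45

This is an integer program with binary decision variables.
Allowing fractional choices, the relaxed optimum would be about 46.5, but projects are indivisible.
Orion + Arcturus + Sirius + Rigel: cost 3 + 12 + 2 + 2 = 19 ≤ 21, return 15 + 6 + 11 + 11 = 43.
Altair + Orion + Sirius + Rigel: cost 11 + 3 + 2 + 2 = 18 ≤ 21, return 8 + 15 + 11 + 11 = 45.
Best is Altair, Orion, Sirius, and Rigel with total return 45.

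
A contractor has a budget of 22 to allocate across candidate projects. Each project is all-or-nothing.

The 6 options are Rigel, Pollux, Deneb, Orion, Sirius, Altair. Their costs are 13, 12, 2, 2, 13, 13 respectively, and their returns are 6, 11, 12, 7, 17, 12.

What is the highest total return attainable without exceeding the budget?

36

This is an integer program with binary decision variables.
Pollux + Deneb + Orion: cost 12 + 2 + 2 = 16 ≤ 22, return 11 + 12 + 7 = 30.
Deneb + Orion + Sirius: cost 2 + 2 + 13 = 17 ≤ 22, return 12 + 7 + 17 = 36.
Deneb + Orion + Altair: cost 2 + 2 + 13 = 17 ≤ 22, return 12 + 7 + 12 = 31.
Best is Deneb, Orion, and Sirius with total return 36.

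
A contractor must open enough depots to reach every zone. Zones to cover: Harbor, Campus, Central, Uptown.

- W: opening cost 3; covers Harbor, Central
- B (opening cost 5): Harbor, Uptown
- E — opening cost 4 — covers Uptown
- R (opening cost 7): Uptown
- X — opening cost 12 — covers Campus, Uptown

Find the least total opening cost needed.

This is a weighted set-cover instance.
The greedy cost-per-new-zone heuristic would pick W, E, and X for 19, but a cheaper cover exists.
Choose W and X: together they cover Harbor, Campus, Central, Uptown — every zone.
Total opening cost: 3 + 12 = 15.
No cover costs less than 15.

15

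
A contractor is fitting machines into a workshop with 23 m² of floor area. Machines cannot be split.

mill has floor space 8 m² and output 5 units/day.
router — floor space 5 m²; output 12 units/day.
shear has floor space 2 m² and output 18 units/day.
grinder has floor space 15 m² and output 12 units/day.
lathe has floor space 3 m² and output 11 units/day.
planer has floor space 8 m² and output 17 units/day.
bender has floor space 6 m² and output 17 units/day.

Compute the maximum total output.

Allowing fractional choices, the relaxed optimum would be about 72.9, but machines are indivisible.
shear + lathe + planer + bender: floor space 2 + 3 + 8 + 6 = 19 ≤ 23, output 18 + 11 + 17 + 17 = 63.
router + shear + planer + bender: floor space 5 + 2 + 8 + 6 = 21 ≤ 23, output 12 + 18 + 17 + 17 = 64.
router + shear + lathe + bender: floor space 5 + 2 + 3 + 6 = 16 ≤ 23, output 12 + 18 + 11 + 17 = 58.
Best is router, shear, planer, and bender with total output 64.

64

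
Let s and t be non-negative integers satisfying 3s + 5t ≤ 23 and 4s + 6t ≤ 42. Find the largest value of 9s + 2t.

63

Relaxing integrality, the LP optimum is 69.00 at (s,t) = (7.67, 0), which is not an integer point.
(s,t)=(7,0): 3·7+5·0=21≤23, 4·7+6·0=28≤42, objective 63.
(s,t)=(6,1): 3·6+5·1=23≤23, 4·6+6·1=30≤42, objective 56.
(s,t)=(6,0): 3·6+5·0=18≤23, 4·6+6·0=24≤42, objective 54.
No feasible integer point exceeds 63.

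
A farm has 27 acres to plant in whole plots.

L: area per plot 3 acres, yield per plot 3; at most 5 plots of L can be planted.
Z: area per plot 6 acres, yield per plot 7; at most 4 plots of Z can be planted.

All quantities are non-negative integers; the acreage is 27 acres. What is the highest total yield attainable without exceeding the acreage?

31

Take 1×L and 4×Z: area 27 ≤ 27, yield 1·3 + 4·7 = 31.
Z has the best ratio (7/6) and is taken to its limit of 4; remaining capacity is filled optimally with the others.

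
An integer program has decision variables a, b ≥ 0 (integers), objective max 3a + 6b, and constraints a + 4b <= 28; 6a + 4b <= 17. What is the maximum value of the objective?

24

The continuous relaxation peaks at (0, 4.25) with value 25.50; rounding to a feasible lattice point costs some objective.
(a,b)=(0,4): 1·0+4·4=16≤28, 6·0+4·4=16≤17, objective 24.
(a,b)=(0,3): 1·0+4·3=12≤28, 6·0+4·3=12≤17, objective 18.
Maximum is 24 at (a,b)=(0,4).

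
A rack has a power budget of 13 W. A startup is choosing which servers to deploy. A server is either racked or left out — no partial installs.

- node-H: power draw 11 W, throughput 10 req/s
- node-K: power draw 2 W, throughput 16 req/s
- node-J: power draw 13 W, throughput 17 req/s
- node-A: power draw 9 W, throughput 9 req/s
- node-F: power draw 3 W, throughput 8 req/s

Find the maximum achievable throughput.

Take node-H and node-K: power draw 11 + 2 = 13 ≤ 13, throughput 10 + 16 = 26.
No other feasible combination does better.

26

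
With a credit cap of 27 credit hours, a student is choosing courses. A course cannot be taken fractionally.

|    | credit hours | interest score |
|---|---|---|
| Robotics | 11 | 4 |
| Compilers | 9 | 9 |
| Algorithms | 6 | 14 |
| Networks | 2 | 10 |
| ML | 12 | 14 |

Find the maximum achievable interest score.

Compilers + Algorithms + ML: credit hours 9 + 6 + 12 = 27 ≤ 27, interest score 9 + 14 + 14 = 37.
Compilers + Algorithms + Networks: credit hours 9 + 6 + 2 = 17 ≤ 27, interest score 9 + 14 + 10 = 33.
Algorithms + Networks + ML: credit hours 6 + 2 + 12 = 20 ≤ 27, interest score 14 + 10 + 14 = 38.
Best is Algorithms, Networks, and ML with total interest score 38.

38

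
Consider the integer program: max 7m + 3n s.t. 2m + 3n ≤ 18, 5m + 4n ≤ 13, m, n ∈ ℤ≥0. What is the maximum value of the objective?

Relaxing integrality, the LP optimum is 18.20 at (m,n) = (2.6, 0), which is not an integer point.
(m,n)=(2,0): 2·2+3·0=4≤18, 5·2+4·0=10≤13, objective 14.
(m,n)=(1,1): 2·1+3·1=5≤18, 5·1+4·1=9≤13, objective 10.
(m,n)=(1,0): 2·1+3·0=2≤18, 5·1+4·0=5≤13, objective 7.
No feasible integer point exceeds 14.

14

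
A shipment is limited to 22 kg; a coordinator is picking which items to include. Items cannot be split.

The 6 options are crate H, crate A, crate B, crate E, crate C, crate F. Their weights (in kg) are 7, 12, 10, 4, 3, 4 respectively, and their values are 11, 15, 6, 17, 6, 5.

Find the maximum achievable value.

This is an integer program with binary decision variables.
crate A + crate E + crate C: weight 12 + 4 + 3 = 19 ≤ 22, value 15 + 17 + 6 = 38.
crate H + crate E + crate C + crate F: weight 7 + 4 + 3 + 4 = 18 ≤ 22, value 11 + 17 + 6 + 5 = 39.
Best is crate H, crate E, crate C, and crate F with total value 39.

39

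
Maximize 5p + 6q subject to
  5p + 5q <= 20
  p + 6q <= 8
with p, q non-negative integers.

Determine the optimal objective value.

20

(p,q)=(4,0): 5·4+5·0=20≤20, 1·4+6·0=4≤8, objective 20.
(p,q)=(2,1): 5·2+5·1=15≤20, 1·2+6·1=8≤8, objective 16.
(p,q)=(3,0): 5·3+5·0=15≤20, 1·3+6·0=3≤8, objective 15.
The best lattice point is (4,0), giving 20.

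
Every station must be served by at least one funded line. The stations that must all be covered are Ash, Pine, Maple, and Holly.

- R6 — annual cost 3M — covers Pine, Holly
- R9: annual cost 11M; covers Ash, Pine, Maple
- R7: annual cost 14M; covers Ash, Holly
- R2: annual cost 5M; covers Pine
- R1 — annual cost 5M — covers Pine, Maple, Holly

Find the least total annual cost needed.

14

This is an integer covering problem.
The greedy cost-per-new-station heuristic would pick R6, R1, and R9 for 19, but a cheaper cover exists.
Choose R6 and R9: together they cover Ash, Pine, Maple, Holly — every station.
Total annual cost: 3 + 11 = 14.
No cover costs less than 14.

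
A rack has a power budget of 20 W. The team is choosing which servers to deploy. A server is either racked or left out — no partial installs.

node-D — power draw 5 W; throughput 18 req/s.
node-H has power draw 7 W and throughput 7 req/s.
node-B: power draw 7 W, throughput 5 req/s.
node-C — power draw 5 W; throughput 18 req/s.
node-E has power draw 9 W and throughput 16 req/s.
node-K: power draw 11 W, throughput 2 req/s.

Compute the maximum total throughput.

52

This is a 0-1 knapsack instance.
Take node-D, node-C, and node-E: power draw 5 + 5 + 9 = 19 ≤ 20, throughput 18 + 18 + 16 = 52.
No other feasible combination does better.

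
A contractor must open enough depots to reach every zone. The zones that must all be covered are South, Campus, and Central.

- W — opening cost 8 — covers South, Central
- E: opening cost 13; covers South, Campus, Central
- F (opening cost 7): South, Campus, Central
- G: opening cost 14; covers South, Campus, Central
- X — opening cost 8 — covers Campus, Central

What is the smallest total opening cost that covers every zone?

This is a weighted set-cover instance.
F alone covers South, Campus, Central — every zone.
Total opening cost: 7.
No cover costs less than 7.

7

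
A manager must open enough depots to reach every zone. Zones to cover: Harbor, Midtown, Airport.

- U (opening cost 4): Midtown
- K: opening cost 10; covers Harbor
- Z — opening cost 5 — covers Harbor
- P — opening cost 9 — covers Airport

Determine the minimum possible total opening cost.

18

This is a weighted set-cover instance.
Choose U, Z, and P: together they cover Harbor, Midtown, Airport — every zone.
Total opening cost: 4 + 5 + 9 = 18.
No cover costs less than 18.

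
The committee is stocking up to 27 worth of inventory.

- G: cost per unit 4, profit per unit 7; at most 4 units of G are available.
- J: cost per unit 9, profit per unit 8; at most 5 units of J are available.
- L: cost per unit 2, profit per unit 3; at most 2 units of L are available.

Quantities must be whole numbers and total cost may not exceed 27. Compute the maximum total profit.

G has the best ratio (7/4); taking only G gives at most 4×7 = 28 (stopped by the supply cap of 4).
Mixing does better — 4×G, 1×J, and 1×L: cost 27 ≤ 27, profit 4·7 + 1·8 + 1·3 = 39.

39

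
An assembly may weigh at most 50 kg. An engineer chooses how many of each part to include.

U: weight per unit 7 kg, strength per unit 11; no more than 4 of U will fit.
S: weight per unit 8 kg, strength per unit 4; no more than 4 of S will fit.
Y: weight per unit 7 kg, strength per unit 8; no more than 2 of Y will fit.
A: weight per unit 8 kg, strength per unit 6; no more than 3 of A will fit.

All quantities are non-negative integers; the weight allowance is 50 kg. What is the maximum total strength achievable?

66

U has the best ratio (11/7); taking only U gives at most 4×11 = 44 (stopped by the supply cap of 4).
Mixing does better — 4×U, 2×Y, and 1×A: weight 50 ≤ 50, strength 4·11 + 2·8 + 1·6 = 66.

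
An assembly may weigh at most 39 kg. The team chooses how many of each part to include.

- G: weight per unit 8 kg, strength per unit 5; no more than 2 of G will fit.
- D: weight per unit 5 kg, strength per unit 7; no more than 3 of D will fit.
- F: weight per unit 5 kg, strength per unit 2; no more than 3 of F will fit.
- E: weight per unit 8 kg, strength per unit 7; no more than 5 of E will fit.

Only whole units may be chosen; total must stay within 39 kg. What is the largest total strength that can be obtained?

42

This is a bounded integer knapsack.
D has the best ratio (7/5); taking only D gives at most 3×7 = 21 (stopped by the supply cap of 3).
Mixing does better — 3×D and 3×E: weight 39 ≤ 39, strength 3·7 + 3·7 = 42.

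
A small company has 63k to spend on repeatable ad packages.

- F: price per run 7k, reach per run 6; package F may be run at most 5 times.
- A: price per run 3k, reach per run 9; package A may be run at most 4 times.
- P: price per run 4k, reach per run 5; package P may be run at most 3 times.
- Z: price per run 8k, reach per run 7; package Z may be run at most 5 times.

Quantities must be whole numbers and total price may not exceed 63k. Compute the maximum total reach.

85

A has the best ratio (9/3); taking only A gives at most 4×9 = 36 (stopped by the supply cap of 4).
Mixing does better — 1×F, 4×A, 3×P, and 4×Z: price 63 ≤ 63, reach 1·6 + 4·9 + 3·5 + 4·7 = 85.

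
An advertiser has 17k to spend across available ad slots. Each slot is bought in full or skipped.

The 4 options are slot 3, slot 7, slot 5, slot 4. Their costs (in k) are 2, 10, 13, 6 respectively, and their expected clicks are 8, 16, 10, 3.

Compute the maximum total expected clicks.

Allowing fractional choices, the relaxed optimum would be about 27.8, but ad slots are indivisible.
slot 7 + slot 4: cost 10 + 6 = 16 ≤ 17, expected clicks 16 + 3 = 19.
slot 3 + slot 7: cost 2 + 10 = 12 ≤ 17, expected clicks 8 + 16 = 24.
slot 3 + slot 5: cost 2 + 13 = 15 ≤ 17, expected clicks 8 + 10 = 18.
Best is slot 3 and slot 7 with total expected clicks 24.

24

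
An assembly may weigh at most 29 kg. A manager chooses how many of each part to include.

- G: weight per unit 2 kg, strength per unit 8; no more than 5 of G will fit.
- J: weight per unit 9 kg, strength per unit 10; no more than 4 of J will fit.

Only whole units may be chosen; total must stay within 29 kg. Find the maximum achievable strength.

4×G and 2×J: weight 26 ≤ 29, strength 4·8 + 2·10 = 52.
5×G and 2×J: weight 28 ≤ 29, strength 5·8 + 2·10 = 60.
Best is 60.

60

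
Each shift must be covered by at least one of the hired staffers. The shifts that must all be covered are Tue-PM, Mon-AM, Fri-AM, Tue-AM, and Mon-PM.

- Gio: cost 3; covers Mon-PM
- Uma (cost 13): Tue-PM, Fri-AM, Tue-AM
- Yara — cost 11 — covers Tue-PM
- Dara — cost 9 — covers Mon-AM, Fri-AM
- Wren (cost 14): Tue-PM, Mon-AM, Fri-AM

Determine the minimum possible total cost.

Choose Gio, Uma, and Dara: together they cover Tue-PM, Mon-AM, Fri-AM, Tue-AM, Mon-PM — every shift.
Total cost: 3 + 13 + 9 = 25.

25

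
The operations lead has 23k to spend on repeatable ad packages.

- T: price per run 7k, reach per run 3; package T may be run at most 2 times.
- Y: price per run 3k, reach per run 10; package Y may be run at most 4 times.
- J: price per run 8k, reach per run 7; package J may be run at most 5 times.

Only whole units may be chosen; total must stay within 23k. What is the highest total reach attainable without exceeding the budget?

Y has the best ratio (10/3); taking only Y gives at most 4×10 = 40 (stopped by the supply cap of 4).
Mixing does better — 4×Y and 1×J: price 20 ≤ 23, reach 4·10 + 1·7 = 47.

47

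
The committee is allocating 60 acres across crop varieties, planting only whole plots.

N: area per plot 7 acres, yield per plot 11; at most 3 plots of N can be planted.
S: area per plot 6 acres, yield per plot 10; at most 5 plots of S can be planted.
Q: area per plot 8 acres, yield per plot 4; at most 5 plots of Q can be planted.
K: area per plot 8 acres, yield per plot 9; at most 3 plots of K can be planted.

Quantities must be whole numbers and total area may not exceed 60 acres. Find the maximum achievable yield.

Take 3×N, 5×S, and 1×K: area 59 ≤ 60, yield 3·11 + 5·10 + 1·9 = 92.
S has the best ratio (10/6) and is taken to its limit of 5; remaining capacity is filled optimally with the others.

92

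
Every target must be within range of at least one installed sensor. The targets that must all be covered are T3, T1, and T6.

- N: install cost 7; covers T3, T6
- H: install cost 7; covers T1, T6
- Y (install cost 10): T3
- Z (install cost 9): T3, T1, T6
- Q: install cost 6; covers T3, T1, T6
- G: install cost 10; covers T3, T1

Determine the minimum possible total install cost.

Q alone covers T3, T1, T6 — every target.
Total install cost: 6.
No cover costs less than 6.

6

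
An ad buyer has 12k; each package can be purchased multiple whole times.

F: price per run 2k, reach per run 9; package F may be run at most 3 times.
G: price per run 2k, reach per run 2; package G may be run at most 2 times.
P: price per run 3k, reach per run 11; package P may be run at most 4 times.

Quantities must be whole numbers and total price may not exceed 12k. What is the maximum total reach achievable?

F has the best ratio (9/2); taking only F gives at most 3×9 = 27 (stopped by the supply cap of 3).
Mixing does better — 3×F and 2×P: price 12 ≤ 12, reach 3·9 + 2·11 = 49.

49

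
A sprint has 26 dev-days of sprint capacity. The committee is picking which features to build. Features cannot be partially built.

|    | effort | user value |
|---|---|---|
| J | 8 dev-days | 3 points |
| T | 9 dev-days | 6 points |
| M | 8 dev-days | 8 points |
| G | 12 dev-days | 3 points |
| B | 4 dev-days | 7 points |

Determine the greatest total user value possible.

21

Treat it as a binary knapsack problem.
Take T, M, and B: effort 9 + 8 + 4 = 21 ≤ 26, user value 6 + 8 + 7 = 21.
No other feasible combination does better.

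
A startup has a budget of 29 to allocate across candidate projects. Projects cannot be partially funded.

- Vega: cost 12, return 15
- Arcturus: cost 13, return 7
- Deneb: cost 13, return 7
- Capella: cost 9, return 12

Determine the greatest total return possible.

27

Vega + Arcturus: cost 12 + 13 = 25 ≤ 29, return 15 + 7 = 22.
Vega + Capella: cost 12 + 9 = 21 ≤ 29, return 15 + 12 = 27.
Vega + Deneb: cost 12 + 13 = 25 ≤ 29, return 15 + 7 = 22.
Best is Vega and Capella with total return 27.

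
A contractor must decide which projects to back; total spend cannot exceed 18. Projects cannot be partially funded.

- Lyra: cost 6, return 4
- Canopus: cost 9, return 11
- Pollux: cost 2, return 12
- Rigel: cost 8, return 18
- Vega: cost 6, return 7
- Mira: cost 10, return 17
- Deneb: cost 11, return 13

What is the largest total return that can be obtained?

Treat it as a binary knapsack problem.
Take Pollux, Rigel, and Vega: cost 2 + 8 + 6 = 16 ≤ 18, return 12 + 18 + 7 = 37.
No other feasible combination does better.

37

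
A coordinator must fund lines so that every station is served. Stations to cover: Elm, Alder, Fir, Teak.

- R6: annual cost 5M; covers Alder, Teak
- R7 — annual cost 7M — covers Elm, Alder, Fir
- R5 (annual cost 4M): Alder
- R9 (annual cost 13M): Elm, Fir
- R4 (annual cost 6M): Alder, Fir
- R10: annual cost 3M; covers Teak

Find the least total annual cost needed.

Choose R7 and R10: together they cover Elm, Alder, Fir, Teak — every station.
Total annual cost: 7 + 3 = 10.
No cover costs less than 10.

10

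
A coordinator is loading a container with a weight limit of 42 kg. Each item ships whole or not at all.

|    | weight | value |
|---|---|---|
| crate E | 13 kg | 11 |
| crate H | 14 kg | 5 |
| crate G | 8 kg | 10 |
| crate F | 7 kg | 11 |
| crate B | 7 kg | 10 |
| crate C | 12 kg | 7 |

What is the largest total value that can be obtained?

42

Allowing fractional choices, the relaxed optimum would be about 46.1, but items are indivisible.
crate E + crate G + crate F + crate B: weight 13 + 8 + 7 + 7 = 35 ≤ 42, value 11 + 10 + 11 + 10 = 42.
crate E + crate G + crate F + crate C: weight 13 + 8 + 7 + 12 = 40 ≤ 42, value 11 + 10 + 11 + 7 = 39.
crate E + crate F + crate B + crate C: weight 13 + 7 + 7 + 12 = 39 ≤ 42, value 11 + 11 + 10 + 7 = 39.
Best is crate E, crate G, crate F, and crate B with total value 42.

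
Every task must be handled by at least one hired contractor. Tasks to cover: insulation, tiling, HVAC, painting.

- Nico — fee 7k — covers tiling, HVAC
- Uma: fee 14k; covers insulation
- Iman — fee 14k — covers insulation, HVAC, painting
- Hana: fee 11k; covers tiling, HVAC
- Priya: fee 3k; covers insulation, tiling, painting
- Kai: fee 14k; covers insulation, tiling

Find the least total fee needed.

10

Choose Nico and Priya: together they cover insulation, tiling, HVAC, painting — every task.
Total fee: 7 + 3 = 10.
No cover costs less than 10.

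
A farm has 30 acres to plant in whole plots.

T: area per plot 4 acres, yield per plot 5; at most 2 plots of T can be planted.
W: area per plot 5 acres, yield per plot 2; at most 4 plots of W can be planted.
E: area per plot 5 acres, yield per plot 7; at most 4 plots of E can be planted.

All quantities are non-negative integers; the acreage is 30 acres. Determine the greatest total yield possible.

E has the best ratio (7/5); taking only E gives at most 4×7 = 28 (stopped by the supply cap of 4).
Mixing does better — 2×T and 4×E: area 28 ≤ 30, yield 2·5 + 4·7 = 38.

38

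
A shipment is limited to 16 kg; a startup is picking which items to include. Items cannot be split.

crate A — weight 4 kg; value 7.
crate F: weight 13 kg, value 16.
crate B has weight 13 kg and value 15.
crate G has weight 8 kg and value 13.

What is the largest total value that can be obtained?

20

crate F: weight 13 ≤ 16, value 16.
crate A + crate G: weight 4 + 8 = 12 ≤ 16, value 7 + 13 = 20.
Best is crate A and crate G with total value 20.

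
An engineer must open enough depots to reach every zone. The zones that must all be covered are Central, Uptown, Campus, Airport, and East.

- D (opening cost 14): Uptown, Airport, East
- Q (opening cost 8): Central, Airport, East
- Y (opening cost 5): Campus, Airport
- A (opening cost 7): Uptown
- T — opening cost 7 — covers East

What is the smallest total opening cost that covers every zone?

20

Choose Q, Y, and A: together they cover Central, Uptown, Campus, Airport, East — every zone.
Total opening cost: 8 + 5 + 7 = 20.
No cover costs less than 20.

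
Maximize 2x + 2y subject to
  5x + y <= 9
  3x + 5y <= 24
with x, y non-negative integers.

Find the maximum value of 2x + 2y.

The continuous relaxation peaks at (0.955, 4.23) with value 10.36; rounding to a feasible lattice point costs some objective.
(x,y)=(1,4): 5·1+1·4=9≤9, 3·1+5·4=23≤24, objective 10.
(x,y)=(1,3): 5·1+1·3=8≤9, 3·1+5·3=18≤24, objective 8.
The best lattice point is (1,4), giving 10.

10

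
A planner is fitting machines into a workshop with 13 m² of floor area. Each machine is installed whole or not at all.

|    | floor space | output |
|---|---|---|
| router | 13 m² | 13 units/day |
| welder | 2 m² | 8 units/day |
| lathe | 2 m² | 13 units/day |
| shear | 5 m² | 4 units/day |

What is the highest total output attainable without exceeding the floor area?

25

Allowing fractional choices, the relaxed optimum would be about 30.0, but machines are indivisible.
welder + lathe: floor space 2 + 2 = 4 ≤ 13, output 8 + 13 = 21.
lathe + shear: floor space 2 + 5 = 7 ≤ 13, output 13 + 4 = 17.
welder + lathe + shear: floor space 2 + 2 + 5 = 9 ≤ 13, output 8 + 13 + 4 = 25.
Best is welder, lathe, and shear with total output 25.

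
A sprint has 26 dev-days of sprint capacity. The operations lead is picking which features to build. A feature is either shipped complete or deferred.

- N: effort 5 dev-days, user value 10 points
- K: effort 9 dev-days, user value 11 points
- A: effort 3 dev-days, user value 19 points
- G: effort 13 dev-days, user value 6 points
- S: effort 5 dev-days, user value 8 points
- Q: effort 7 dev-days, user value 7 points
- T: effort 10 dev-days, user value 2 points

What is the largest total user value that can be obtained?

48

Allowing fractional choices, the relaxed optimum would be about 52.0, but features are indivisible.
N + K + A + Q: effort 5 + 9 + 3 + 7 = 24 ≤ 26, user value 10 + 11 + 19 + 7 = 47.
K + A + S + Q: effort 9 + 3 + 5 + 7 = 24 ≤ 26, user value 11 + 19 + 8 + 7 = 45.
N + K + A + S: effort 5 + 9 + 3 + 5 = 22 ≤ 26, user value 10 + 11 + 19 + 8 = 48.
Best is N, K, A, and S with total user value 48.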